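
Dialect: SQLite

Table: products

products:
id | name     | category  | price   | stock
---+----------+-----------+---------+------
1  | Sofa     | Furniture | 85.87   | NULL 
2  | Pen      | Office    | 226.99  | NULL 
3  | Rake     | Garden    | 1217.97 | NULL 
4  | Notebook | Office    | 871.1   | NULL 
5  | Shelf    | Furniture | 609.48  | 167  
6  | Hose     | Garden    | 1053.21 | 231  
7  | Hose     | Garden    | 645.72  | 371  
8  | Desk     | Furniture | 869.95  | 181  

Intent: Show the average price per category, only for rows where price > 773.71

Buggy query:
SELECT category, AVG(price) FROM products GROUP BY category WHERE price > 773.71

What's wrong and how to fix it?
Bug: Row-level WHERE must come before GROUP BY in the clause order

Fix: Place WHERE between FROM and GROUP BY

Corrected query:
SELECT category, AVG(price) FROM products WHERE price > 773.71 GROUP BY category

Result:
category  | AVG(price)
----------+-----------
Furniture | 869.95    
Garden    | 1135.59   
Office    | 871.1     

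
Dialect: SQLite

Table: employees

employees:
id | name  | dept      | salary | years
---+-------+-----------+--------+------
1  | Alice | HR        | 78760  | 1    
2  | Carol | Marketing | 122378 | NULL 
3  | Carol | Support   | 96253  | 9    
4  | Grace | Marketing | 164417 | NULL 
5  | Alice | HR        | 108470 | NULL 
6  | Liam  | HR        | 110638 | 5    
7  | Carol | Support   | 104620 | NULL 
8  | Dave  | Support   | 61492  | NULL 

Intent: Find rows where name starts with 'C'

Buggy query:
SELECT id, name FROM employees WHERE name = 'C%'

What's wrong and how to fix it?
Bug: '=' compares the literal string including the % character; pattern matching needs LIKE

Fix: Replace '=' with LIKE so 'C%' is treated as a pattern

Corrected query:
SELECT id, name FROM employees WHERE name LIKE 'C%'

Result:
id | name 
---+------
2  | Carol
3  | Carol
7  | Carol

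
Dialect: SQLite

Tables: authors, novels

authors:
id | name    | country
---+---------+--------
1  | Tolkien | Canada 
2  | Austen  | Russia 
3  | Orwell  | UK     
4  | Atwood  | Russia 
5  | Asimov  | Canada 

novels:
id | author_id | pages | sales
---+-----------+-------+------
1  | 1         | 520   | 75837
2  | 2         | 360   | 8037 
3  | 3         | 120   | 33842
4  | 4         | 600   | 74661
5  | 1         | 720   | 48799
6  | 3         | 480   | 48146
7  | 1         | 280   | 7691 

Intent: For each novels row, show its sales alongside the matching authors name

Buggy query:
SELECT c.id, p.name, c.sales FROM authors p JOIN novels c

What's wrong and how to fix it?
Bug: Missing join condition: each novels row is matched to all authors rows instead of just its own

Fix: Add ON c.author_id = p.id to the JOIN

Corrected query:
SELECT c.id, p.name, c.sales FROM authors p JOIN novels c ON c.author_id = p.id

Result:
id | name    | sales
---+---------+------
1  | Tolkien | 75837
2  | Austen  | 8037 
3  | Orwell  | 33842
4  | Atwood  | 74661
5  | Tolkien | 48799
6  | Orwell  | 48146
7  | Tolkien | 7691 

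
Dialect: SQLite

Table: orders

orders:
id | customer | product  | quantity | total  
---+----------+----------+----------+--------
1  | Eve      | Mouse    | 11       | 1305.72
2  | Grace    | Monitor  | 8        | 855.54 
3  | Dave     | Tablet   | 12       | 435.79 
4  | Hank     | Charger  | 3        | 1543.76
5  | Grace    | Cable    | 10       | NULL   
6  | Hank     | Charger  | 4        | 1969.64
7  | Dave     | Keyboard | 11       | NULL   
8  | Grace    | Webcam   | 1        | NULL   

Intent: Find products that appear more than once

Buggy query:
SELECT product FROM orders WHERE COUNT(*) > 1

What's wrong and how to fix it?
Bug: WHERE can't reference COUNT(*); aggregates are computed after WHERE

Fix: GROUP BY product, then filter groups with HAVING COUNT(*) > 1

Corrected query:
SELECT product FROM orders GROUP BY product HAVING COUNT(*) > 1

Result:
product
-------
Charger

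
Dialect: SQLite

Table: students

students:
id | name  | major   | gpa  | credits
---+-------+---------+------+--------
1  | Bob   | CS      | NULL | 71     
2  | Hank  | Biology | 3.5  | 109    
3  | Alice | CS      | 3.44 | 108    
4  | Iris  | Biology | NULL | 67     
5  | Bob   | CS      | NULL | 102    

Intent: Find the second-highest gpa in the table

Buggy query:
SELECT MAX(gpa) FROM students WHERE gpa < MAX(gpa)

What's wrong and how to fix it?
Bug: The inner MAX is an aggregate inside WHERE, which is not allowed

Fix: Compute the overall MAX in a subquery, then take MAX of rows below it

Corrected query:
SELECT MAX(gpa) FROM students WHERE gpa < (SELECT MAX(gpa) FROM students)

Result:
MAX(gpa)
--------
3.44    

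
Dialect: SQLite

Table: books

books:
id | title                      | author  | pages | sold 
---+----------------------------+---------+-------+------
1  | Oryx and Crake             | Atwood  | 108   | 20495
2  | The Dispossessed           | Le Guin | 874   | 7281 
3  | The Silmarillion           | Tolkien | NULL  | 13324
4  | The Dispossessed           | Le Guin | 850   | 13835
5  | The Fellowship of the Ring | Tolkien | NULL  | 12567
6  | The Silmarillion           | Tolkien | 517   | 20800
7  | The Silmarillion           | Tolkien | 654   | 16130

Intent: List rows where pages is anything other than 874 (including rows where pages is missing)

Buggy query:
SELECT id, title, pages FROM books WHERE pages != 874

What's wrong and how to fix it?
Bug: 'pages != 874' is unknown when pages is NULL, so NULL rows are silently excluded

Fix: Handle NULL separately with IS NULL alongside the inequality

Corrected query:
SELECT id, title, pages FROM books WHERE pages != 874 OR pages IS NULL

Result:
id | title                      | pages
---+----------------------------+------
1  | Oryx and Crake             | 108  
3  | The Silmarillion           | NULL 
4  | The Dispossessed           | 850  
5  | The Fellowship of the Ring | NULL 
6  | The Silmarillion           | 517  
7  | The Silmarillion           | 654  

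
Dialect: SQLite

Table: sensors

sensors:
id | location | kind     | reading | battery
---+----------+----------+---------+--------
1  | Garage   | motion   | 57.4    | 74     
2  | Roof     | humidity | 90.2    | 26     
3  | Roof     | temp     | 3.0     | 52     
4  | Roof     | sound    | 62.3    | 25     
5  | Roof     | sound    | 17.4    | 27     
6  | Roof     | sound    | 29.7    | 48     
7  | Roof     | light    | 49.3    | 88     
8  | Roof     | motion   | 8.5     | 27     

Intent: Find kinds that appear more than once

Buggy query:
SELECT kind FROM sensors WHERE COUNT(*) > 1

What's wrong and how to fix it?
Bug: COUNT(*) is an aggregate and cannot be used in WHERE

Fix: GROUP BY kind, then filter groups with HAVING COUNT(*) > 1

Corrected query:
SELECT kind FROM sensors GROUP BY kind HAVING COUNT(*) > 1

Result:
kind  
------
motion
sound 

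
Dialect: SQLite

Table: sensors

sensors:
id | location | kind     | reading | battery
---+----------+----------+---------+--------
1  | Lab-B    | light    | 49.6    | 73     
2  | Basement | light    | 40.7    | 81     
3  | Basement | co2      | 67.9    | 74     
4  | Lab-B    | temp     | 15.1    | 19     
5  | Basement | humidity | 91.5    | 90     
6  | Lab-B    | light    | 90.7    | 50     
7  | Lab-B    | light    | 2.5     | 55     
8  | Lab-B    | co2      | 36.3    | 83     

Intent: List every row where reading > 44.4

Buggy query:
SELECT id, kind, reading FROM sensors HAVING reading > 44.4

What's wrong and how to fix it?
Bug: HAVING filters the output of aggregation, but this query has no GROUP BY and no aggregate functions, so SQLite rejects it (HAVING clause on a non-aggregate query); the condition here is per row

Fix: Replace HAVING with WHERE since the condition applies to individual rows

Corrected query:
SELECT id, kind, reading FROM sensors WHERE reading > 44.4

Result:
id | kind     | reading
---+----------+--------
1  | light    | 49.6   
3  | co2      | 67.9   
5  | humidity | 91.5   
6  | light    | 90.7   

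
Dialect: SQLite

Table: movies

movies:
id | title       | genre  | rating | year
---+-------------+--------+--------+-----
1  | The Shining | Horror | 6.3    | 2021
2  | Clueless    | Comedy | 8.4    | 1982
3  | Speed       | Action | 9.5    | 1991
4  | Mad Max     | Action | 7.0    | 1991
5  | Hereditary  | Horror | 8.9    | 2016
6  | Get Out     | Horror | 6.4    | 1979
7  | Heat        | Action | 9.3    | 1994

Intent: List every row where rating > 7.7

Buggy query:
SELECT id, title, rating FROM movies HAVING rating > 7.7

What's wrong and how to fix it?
Bug: HAVING filters the output of aggregation, but this query has no GROUP BY and no aggregate functions, so SQLite rejects it (HAVING clause on a non-aggregate query); the condition here is per row

Fix: Replace HAVING with WHERE since the condition applies to individual rows

Corrected query:
SELECT id, title, rating FROM movies WHERE rating > 7.7

Result:
id | title      | rating
---+------------+-------
2  | Clueless   | 8.4   
3  | Speed      | 9.5   
5  | Hereditary | 8.9   
7  | Heat       | 9.3   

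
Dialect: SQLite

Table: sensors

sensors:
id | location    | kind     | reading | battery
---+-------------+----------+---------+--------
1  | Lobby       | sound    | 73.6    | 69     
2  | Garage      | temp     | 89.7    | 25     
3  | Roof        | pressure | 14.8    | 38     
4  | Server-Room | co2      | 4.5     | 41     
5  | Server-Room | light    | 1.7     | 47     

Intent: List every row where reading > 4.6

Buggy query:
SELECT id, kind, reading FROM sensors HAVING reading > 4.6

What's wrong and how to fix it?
Bug: HAVING filters the output of aggregation, but this query has no GROUP BY and no aggregate functions, so SQLite rejects it (HAVING clause on a non-aggregate query); the condition here is per row

Fix: Use WHERE for row-level filtering

Corrected query:
SELECT id, kind, reading FROM sensors WHERE reading > 4.6

Result:
id | kind     | reading
---+----------+--------
1  | sound    | 73.6   
2  | temp     | 89.7   
3  | pressure | 14.8   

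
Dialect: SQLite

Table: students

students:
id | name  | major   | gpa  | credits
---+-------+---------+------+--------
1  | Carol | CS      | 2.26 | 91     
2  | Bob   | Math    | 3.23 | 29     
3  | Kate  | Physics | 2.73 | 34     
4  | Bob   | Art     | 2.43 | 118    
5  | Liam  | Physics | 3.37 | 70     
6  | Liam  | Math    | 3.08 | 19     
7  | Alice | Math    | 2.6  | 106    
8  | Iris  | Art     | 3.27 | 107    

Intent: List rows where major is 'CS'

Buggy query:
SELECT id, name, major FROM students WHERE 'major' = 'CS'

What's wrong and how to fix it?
Bug: 'major' in single quotes is a string literal, not the column; the comparison is literal-vs-literal and never true

Fix: Remove the quotes around the column name (or use double quotes for an identifier)

Corrected query:
SELECT id, name, major FROM students WHERE major = 'CS'

Result:
id | name  | major
---+-------+------
1  | Carol | CS   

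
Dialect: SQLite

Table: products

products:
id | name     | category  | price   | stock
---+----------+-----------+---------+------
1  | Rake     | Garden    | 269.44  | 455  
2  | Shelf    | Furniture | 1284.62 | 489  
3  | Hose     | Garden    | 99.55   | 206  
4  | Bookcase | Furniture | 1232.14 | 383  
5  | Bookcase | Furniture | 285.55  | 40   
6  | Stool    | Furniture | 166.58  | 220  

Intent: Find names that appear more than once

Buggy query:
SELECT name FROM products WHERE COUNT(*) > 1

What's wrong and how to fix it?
Bug: WHERE can't reference COUNT(*); aggregates are computed after WHERE

Fix: Group first, then use HAVING for the count condition

Corrected query:
SELECT name FROM products GROUP BY name HAVING COUNT(*) > 1

Result:
name    
--------
Bookcase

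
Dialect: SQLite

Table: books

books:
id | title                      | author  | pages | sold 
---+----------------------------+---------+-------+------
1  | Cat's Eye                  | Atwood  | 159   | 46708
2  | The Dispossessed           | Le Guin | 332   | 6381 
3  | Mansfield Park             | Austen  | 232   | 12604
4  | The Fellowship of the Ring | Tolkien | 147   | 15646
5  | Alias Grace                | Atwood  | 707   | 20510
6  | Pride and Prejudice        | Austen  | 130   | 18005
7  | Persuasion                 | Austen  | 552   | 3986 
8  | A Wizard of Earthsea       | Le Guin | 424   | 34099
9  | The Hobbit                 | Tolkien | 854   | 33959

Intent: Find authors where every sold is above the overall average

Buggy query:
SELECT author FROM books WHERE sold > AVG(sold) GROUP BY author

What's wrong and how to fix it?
Bug: AVG() is an aggregate; it can't sit directly in WHERE

Fix: Use a subquery for AVG and a HAVING MIN(...) filter so the condition holds for every row in the group

Corrected query:
SELECT author FROM books GROUP BY author HAVING MIN(sold) > (SELECT AVG(sold) FROM books)

Result:
(no rows)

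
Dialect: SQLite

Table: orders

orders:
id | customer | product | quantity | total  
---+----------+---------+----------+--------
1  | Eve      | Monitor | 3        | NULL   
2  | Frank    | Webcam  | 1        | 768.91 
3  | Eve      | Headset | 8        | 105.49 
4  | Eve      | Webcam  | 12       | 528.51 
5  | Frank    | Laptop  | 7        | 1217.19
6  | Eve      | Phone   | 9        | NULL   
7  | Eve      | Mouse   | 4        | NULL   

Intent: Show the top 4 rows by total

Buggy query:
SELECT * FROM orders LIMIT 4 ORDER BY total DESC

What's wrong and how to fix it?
Bug: ORDER BY cannot follow LIMIT; LIMIT is the final clause

Fix: Sort with ORDER BY, then apply LIMIT

Corrected query:
SELECT * FROM orders ORDER BY total DESC LIMIT 4

Result:
id | customer | product | quantity | total  
---+----------+---------+----------+--------
5  | Frank    | Laptop  | 7        | 1217.19
2  | Frank    | Webcam  | 1        | 768.91 
4  | Eve      | Webcam  | 12       | 528.51 
3  | Eve      | Headset | 8        | 105.49 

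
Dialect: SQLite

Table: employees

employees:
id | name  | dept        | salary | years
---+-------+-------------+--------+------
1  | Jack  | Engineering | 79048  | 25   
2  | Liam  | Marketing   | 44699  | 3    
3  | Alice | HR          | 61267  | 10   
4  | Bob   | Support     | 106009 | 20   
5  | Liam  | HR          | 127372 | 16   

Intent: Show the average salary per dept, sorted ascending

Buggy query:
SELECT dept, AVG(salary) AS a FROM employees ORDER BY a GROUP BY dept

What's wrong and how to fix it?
Bug: GROUP BY must precede ORDER BY

Fix: Reorder: SELECT … FROM … GROUP BY … ORDER BY …

Corrected query:
SELECT dept, AVG(salary) AS a FROM employees GROUP BY dept ORDER BY a

Result:
dept        | a      
------------+--------
Marketing   | 44699  
Engineering | 79048  
HR          | 94319.5
Support     | 106009 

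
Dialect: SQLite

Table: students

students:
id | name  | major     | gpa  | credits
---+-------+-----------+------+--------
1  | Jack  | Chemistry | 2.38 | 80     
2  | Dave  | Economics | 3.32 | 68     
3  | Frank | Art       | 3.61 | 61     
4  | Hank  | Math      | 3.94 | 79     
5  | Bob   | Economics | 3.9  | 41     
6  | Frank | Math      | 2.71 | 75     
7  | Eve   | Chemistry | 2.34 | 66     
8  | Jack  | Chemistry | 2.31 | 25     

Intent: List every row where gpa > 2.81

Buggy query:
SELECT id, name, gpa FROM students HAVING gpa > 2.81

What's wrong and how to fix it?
Bug: HAVING filters the output of aggregation, but this query has no GROUP BY and no aggregate functions, so SQLite rejects it (HAVING clause on a non-aggregate query); the condition here is per row

Fix: Replace HAVING with WHERE since the condition applies to individual rows

Corrected query:
SELECT id, name, gpa FROM students WHERE gpa > 2.81

Result:
id | name  | gpa 
---+-------+-----
2  | Dave  | 3.32
3  | Frank | 3.61
4  | Hank  | 3.94
5  | Bob   | 3.9 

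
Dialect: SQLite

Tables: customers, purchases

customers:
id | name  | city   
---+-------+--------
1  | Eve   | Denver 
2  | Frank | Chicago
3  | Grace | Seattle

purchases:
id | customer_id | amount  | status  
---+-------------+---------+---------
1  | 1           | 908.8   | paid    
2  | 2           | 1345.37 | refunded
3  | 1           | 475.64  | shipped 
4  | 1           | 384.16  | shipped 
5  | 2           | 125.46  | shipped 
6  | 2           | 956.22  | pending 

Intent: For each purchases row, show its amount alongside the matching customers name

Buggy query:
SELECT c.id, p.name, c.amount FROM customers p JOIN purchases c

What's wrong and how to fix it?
Bug: JOIN with no ON clause produces a cartesian product; every purchases row pairs with every customers row

Fix: Add ON c.customer_id = p.id to the JOIN

Corrected query:
SELECT c.id, p.name, c.amount FROM customers p JOIN purchases c ON c.customer_id = p.id

Result:
id | name  | amount 
---+-------+--------
1  | Eve   | 908.8  
2  | Frank | 1345.37
3  | Eve   | 475.64 
4  | Eve   | 384.16 
5  | Frank | 125.46 
6  | Frank | 956.22 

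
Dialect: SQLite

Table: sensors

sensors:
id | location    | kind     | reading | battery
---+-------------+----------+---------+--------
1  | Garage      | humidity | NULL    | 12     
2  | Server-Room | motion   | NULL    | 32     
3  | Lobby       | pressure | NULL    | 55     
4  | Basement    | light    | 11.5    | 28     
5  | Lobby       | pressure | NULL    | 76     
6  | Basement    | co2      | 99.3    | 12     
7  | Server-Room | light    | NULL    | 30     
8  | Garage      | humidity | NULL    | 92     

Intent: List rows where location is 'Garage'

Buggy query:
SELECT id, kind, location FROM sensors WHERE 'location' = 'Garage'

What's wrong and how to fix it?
Bug: Single quotes denote string literals in SQL; the column name is being compared as a constant string

Fix: Reference the column as location without single quotes

Corrected query:
SELECT id, kind, location FROM sensors WHERE location = 'Garage'

Result:
id | kind     | location
---+----------+---------
1  | humidity | Garage  
8  | humidity | Garage  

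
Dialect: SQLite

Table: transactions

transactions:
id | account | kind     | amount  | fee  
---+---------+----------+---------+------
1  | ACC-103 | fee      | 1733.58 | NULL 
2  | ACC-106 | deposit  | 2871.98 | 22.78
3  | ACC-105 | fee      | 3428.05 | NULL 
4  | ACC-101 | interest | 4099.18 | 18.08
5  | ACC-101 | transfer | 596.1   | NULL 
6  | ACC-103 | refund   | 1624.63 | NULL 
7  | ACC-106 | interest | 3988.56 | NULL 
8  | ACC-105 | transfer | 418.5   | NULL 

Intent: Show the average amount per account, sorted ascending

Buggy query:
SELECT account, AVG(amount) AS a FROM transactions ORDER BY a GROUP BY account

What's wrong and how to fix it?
Bug: GROUP BY must precede ORDER BY

Fix: Reorder: SELECT … FROM … GROUP BY … ORDER BY …

Corrected query:
SELECT account, AVG(amount) AS a FROM transactions GROUP BY account ORDER BY a

Result:
account | a       
--------+---------
ACC-103 | 1679.105
ACC-105 | 1923.275
ACC-101 | 2347.64 
ACC-106 | 3430.27 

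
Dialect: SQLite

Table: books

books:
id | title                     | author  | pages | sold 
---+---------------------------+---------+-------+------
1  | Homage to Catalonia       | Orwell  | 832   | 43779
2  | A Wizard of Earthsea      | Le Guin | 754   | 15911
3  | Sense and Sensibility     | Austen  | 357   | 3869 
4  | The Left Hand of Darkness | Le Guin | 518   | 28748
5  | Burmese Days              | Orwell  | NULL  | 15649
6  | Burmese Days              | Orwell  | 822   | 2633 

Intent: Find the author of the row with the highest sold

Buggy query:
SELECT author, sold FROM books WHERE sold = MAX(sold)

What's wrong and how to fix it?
Bug: WHERE is evaluated per row; an aggregate over the whole table isn't defined there

Fix: Wrap MAX in a scalar subquery so WHERE compares against a single value

Corrected query:
SELECT author, sold FROM books WHERE sold = (SELECT MAX(sold) FROM books)

Result:
author | sold 
-------+------
Orwell | 43779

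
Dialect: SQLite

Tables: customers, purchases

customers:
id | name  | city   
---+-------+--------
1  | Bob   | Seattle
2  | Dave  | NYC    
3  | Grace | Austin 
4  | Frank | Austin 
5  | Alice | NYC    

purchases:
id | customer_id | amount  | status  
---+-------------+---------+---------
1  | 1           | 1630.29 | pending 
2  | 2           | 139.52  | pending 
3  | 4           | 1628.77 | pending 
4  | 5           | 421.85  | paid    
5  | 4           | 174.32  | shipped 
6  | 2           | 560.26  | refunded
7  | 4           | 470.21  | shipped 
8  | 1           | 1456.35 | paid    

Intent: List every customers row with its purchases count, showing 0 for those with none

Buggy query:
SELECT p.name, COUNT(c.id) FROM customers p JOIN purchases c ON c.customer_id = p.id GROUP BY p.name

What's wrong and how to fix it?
Bug: INNER JOIN drops customers rows that have no matching purchases rows

Fix: Switch to LEFT JOIN to retain unmatched parent rows

Corrected query:
SELECT p.name, COUNT(c.id) FROM customers p LEFT JOIN purchases c ON c.customer_id = p.id GROUP BY p.name

Result:
name  | COUNT(c.id)
------+------------
Alice | 1          
Bob   | 2          
Dave  | 2          
Frank | 3          
Grace | 0          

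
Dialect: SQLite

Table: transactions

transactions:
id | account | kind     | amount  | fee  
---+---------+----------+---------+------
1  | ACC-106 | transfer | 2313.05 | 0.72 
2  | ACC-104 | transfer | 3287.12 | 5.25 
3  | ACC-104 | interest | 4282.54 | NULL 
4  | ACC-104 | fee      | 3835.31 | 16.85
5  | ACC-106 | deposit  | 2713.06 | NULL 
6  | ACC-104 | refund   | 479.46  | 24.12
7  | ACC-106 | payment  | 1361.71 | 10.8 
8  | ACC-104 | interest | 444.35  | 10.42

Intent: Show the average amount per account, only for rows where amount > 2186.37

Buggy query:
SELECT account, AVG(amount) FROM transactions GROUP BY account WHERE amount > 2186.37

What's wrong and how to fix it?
Bug: WHERE cannot follow GROUP BY

Fix: Place WHERE between FROM and GROUP BY

Corrected query:
SELECT account, AVG(amount) FROM transactions WHERE amount > 2186.37 GROUP BY account

Result:
account | AVG(amount)
--------+------------
ACC-104 | 3801.656667
ACC-106 | 2513.055   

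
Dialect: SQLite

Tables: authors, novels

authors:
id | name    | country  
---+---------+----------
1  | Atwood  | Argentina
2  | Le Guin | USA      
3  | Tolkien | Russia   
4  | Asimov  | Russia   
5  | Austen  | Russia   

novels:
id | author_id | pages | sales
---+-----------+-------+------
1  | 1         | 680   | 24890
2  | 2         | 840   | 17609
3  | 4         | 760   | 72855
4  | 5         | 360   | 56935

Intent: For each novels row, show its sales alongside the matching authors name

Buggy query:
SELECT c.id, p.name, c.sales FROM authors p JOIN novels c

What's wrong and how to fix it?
Bug: Missing join condition: each novels row is matched to all authors rows instead of just its own

Fix: Specify the join condition linking the foreign key to the parent id

Corrected query:
SELECT c.id, p.name, c.sales FROM authors p JOIN novels c ON c.author_id = p.id

Result:
id | name    | sales
---+---------+------
1  | Atwood  | 24890
2  | Le Guin | 17609
3  | Asimov  | 72855
4  | Austen  | 56935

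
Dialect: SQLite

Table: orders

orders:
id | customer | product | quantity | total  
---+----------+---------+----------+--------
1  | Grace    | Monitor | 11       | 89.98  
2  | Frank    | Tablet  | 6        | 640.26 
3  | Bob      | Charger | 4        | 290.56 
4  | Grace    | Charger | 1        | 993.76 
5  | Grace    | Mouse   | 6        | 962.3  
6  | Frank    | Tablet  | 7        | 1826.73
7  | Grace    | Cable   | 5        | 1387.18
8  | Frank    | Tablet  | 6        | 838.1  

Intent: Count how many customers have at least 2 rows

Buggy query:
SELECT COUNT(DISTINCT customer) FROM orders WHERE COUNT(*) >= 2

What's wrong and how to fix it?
Bug: WHERE filters individual rows, not groups, so a group-level COUNT is invalid there

Fix: Group first with HAVING COUNT(*) >= 2, then COUNT the resulting groups

Corrected query:
SELECT COUNT(*) FROM (SELECT customer FROM orders GROUP BY customer HAVING COUNT(*) >= 2)

Result:
COUNT(*)
--------
2       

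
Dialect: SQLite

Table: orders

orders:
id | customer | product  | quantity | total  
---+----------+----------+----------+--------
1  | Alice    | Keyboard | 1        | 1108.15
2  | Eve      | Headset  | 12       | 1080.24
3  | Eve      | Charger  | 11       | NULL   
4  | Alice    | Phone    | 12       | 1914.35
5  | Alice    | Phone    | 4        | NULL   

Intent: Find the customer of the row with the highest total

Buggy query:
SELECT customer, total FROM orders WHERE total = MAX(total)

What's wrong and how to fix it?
Bug: WHERE is evaluated per row; an aggregate over the whole table isn't defined there

Fix: Wrap MAX in a scalar subquery so WHERE compares against a single value

Corrected query:
SELECT customer, total FROM orders WHERE total = (SELECT MAX(total) FROM orders)

Result:
customer | total  
---------+--------
Alice    | 1914.35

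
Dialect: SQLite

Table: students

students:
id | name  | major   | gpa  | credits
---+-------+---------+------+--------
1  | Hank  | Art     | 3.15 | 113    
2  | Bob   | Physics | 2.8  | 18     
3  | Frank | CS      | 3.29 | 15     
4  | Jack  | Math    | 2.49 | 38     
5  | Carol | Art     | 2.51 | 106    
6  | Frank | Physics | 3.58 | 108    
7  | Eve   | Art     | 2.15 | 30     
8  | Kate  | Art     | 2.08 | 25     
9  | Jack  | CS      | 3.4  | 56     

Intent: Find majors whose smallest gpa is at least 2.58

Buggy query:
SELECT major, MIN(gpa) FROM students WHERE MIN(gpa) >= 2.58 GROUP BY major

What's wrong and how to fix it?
Bug: Aggregates like MIN are computed per group after WHERE runs

Fix: Use HAVING for the per-group MIN condition

Corrected query:
SELECT major, MIN(gpa) FROM students GROUP BY major HAVING MIN(gpa) >= 2.58

Result:
major   | MIN(gpa)
--------+---------
CS      | 3.29    
Physics | 2.8     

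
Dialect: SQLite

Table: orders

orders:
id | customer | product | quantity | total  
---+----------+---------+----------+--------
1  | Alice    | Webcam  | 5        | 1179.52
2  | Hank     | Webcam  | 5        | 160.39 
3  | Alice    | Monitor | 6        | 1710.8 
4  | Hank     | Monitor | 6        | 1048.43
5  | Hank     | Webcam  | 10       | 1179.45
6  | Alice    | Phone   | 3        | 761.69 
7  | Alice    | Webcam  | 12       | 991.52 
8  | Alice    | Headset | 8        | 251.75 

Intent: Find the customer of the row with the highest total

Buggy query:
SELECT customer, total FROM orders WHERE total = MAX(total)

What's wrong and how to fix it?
Bug: WHERE is evaluated per row; an aggregate over the whole table isn't defined there

Fix: Use a subquery: WHERE total = (SELECT MAX(total) FROM orders)

Corrected query:
SELECT customer, total FROM orders WHERE total = (SELECT MAX(total) FROM orders)

Result:
customer | total 
---------+-------
Alice    | 1710.8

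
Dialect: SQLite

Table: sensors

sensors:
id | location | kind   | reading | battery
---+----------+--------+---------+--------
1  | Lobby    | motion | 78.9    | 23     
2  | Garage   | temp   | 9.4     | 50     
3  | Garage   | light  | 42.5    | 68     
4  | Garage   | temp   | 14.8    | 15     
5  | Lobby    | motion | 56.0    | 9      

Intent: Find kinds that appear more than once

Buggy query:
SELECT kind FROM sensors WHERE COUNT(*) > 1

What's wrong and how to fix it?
Bug: COUNT(*) is an aggregate and cannot be used in WHERE

Fix: GROUP BY kind, then filter groups with HAVING COUNT(*) > 1

Corrected query:
SELECT kind FROM sensors GROUP BY kind HAVING COUNT(*) > 1

Result:
kind  
------
motion
temp  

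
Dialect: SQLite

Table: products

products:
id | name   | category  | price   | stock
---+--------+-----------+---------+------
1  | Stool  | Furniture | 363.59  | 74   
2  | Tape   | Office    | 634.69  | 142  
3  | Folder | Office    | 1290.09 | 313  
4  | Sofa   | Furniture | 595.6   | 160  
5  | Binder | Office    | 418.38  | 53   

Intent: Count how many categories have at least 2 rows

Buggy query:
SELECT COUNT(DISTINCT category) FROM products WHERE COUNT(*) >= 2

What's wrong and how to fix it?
Bug: COUNT(*) cannot appear in WHERE; the per-group count doesn't exist yet

Fix: Use a subquery that GROUPs and filters with HAVING, then count its rows

Corrected query:
SELECT COUNT(*) FROM (SELECT category FROM products GROUP BY category HAVING COUNT(*) >= 2)

Result:
COUNT(*)
--------
2       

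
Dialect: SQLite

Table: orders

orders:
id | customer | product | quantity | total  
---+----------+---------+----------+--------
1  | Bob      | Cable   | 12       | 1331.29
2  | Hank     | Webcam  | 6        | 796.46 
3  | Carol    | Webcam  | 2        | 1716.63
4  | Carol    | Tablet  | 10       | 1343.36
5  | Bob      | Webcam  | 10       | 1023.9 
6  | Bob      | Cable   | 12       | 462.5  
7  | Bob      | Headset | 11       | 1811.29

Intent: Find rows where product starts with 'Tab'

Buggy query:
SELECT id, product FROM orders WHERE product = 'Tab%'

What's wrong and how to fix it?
Bug: Wildcards only work with LIKE; '=' treats '%' as a literal character

Fix: Replace '=' with LIKE so 'Tab%' is treated as a pattern

Corrected query:
SELECT id, product FROM orders WHERE product LIKE 'Tab%'

Result:
id | product
---+--------
4  | Tablet 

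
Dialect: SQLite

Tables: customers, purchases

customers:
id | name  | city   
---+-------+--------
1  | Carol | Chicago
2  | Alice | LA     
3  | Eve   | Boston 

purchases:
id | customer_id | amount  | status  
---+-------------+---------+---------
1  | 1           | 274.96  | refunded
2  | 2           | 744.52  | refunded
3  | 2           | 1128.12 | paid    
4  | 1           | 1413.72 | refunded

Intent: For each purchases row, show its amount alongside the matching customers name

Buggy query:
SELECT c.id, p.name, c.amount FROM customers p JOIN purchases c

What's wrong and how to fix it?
Bug: Missing join condition: each purchases row is matched to all customers rows instead of just its own

Fix: Specify the join condition linking the foreign key to the parent id

Corrected query:
SELECT c.id, p.name, c.amount FROM customers p JOIN purchases c ON c.customer_id = p.id

Result:
id | name  | amount 
---+-------+--------
1  | Carol | 274.96 
2  | Alice | 744.52 
3  | Alice | 1128.12
4  | Carol | 1413.72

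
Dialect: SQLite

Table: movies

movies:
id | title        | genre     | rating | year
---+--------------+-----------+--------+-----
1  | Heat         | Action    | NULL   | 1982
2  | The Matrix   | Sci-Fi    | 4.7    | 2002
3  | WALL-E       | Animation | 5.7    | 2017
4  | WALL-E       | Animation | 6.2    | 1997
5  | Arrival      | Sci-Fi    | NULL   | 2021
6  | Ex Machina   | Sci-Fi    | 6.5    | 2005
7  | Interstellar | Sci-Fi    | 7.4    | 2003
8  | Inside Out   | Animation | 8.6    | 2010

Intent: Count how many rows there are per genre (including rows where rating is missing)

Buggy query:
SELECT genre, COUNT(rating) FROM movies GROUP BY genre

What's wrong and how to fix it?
Bug: COUNT(rating) skips NULLs, so groups with missing rating are undercounted

Fix: Use COUNT(*) to count all rows regardless of NULL

Corrected query:
SELECT genre, COUNT(*) FROM movies GROUP BY genre

Result:
genre     | COUNT(*)
----------+---------
Action    | 1       
Animation | 3       
Sci-Fi    | 4       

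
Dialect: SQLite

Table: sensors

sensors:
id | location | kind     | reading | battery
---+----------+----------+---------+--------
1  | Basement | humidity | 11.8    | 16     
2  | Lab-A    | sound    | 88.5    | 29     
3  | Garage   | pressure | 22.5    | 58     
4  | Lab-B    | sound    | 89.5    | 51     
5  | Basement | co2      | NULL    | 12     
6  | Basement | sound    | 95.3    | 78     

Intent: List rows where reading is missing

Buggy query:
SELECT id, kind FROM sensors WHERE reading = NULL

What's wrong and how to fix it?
Bug: Comparing to NULL with '=' never matches; NULL = NULL is unknown, not true

Fix: Use IS NULL to test for NULL

Corrected query:
SELECT id, kind FROM sensors WHERE reading IS NULL

Result:
id | kind
---+-----
5  | co2 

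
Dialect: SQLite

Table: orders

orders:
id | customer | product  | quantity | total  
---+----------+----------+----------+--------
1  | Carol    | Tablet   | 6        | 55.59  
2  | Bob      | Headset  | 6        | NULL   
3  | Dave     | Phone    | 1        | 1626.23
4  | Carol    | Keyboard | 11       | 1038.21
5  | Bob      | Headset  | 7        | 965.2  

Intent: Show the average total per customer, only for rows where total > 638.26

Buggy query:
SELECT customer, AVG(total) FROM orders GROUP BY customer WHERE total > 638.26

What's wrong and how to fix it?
Bug: Row-level WHERE must come before GROUP BY in the clause order

Fix: Move the WHERE clause before GROUP BY

Corrected query:
SELECT customer, AVG(total) FROM orders WHERE total > 638.26 GROUP BY customer

Result:
customer | AVG(total)
---------+-----------
Bob      | 965.2     
Carol    | 1038.21   
Dave     | 1626.23   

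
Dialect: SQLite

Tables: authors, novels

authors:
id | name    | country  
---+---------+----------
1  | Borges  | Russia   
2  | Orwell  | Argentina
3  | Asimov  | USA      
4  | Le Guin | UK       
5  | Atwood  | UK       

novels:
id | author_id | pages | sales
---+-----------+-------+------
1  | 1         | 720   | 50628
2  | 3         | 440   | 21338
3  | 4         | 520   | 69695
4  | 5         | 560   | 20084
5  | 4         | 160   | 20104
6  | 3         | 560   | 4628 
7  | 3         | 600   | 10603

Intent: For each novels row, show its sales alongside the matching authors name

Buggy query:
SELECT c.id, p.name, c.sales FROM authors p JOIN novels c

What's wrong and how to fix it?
Bug: JOIN with no ON clause produces a cartesian product; every novels row pairs with every authors row

Fix: Specify the join condition linking the foreign key to the parent id

Corrected query:
SELECT c.id, p.name, c.sales FROM authors p JOIN novels c ON c.author_id = p.id

Result:
id | name    | sales
---+---------+------
1  | Borges  | 50628
2  | Asimov  | 21338
3  | Le Guin | 69695
4  | Atwood  | 20084
5  | Le Guin | 20104
6  | Asimov  | 4628 
7  | Asimov  | 10603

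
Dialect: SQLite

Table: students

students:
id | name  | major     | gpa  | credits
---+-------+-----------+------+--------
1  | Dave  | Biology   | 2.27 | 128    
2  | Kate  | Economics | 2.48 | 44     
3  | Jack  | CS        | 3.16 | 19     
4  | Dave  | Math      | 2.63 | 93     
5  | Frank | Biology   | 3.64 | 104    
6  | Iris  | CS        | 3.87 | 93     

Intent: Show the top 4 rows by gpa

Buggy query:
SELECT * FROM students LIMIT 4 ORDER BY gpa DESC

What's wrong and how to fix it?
Bug: ORDER BY cannot follow LIMIT; LIMIT is the final clause

Fix: Sort with ORDER BY, then apply LIMIT

Corrected query:
SELECT * FROM students ORDER BY gpa DESC LIMIT 4

Result:
id | name  | major   | gpa  | credits
---+-------+---------+------+--------
6  | Iris  | CS      | 3.87 | 93     
5  | Frank | Biology | 3.64 | 104    
3  | Jack  | CS      | 3.16 | 19     
4  | Dave  | Math    | 2.63 | 93     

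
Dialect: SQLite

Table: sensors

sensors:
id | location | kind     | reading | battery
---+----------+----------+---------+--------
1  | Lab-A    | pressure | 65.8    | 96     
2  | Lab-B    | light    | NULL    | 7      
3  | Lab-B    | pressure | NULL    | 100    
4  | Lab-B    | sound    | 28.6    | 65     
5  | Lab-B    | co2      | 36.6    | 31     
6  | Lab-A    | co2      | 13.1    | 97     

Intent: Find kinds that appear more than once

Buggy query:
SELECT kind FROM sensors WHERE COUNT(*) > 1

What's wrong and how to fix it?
Bug: COUNT(*) is an aggregate and cannot be used in WHERE

Fix: GROUP BY kind, then filter groups with HAVING COUNT(*) > 1

Corrected query:
SELECT kind FROM sensors GROUP BY kind HAVING COUNT(*) > 1

Result:
kind    
--------
co2     
pressure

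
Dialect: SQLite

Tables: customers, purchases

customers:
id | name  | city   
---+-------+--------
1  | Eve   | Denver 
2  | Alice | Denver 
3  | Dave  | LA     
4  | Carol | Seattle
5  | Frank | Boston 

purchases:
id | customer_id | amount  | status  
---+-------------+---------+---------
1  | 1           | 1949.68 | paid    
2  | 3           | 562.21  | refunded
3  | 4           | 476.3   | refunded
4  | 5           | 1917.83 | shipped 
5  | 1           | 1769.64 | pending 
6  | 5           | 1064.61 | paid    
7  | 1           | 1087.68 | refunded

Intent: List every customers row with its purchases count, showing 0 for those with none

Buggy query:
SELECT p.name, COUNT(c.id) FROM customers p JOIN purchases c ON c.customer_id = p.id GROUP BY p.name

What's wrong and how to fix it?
Bug: INNER JOIN drops customers rows that have no matching purchases rows

Fix: Use LEFT JOIN so parents without children still appear (COUNT(c.id) gives 0)

Corrected query:
SELECT p.name, COUNT(c.id) FROM customers p LEFT JOIN purchases c ON c.customer_id = p.id GROUP BY p.name

Result:
name  | COUNT(c.id)
------+------------
Alice | 0          
Carol | 1          
Dave  | 1          
Eve   | 3          
Frank | 2          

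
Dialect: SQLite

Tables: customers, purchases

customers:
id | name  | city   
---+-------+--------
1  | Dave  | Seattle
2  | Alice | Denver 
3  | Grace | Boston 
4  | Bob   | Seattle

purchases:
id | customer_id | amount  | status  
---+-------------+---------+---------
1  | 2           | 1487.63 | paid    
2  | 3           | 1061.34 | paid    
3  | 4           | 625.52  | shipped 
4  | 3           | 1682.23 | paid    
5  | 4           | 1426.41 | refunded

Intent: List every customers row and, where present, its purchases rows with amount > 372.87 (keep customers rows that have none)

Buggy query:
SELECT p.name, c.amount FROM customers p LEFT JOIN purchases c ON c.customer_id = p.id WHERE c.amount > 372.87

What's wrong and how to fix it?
Bug: Filtering c.amount in WHERE discards the NULL rows produced by LEFT JOIN, turning it into an inner join

Fix: Move the right-table condition into the ON clause so unmatched parents are kept

Corrected query:
SELECT p.name, c.amount FROM customers p LEFT JOIN purchases c ON c.customer_id = p.id AND c.amount > 372.87

Result:
name  | amount 
------+--------
Dave  | NULL   
Alice | 1487.63
Grace | 1061.34
Grace | 1682.23
Bob   | 625.52 
Bob   | 1426.41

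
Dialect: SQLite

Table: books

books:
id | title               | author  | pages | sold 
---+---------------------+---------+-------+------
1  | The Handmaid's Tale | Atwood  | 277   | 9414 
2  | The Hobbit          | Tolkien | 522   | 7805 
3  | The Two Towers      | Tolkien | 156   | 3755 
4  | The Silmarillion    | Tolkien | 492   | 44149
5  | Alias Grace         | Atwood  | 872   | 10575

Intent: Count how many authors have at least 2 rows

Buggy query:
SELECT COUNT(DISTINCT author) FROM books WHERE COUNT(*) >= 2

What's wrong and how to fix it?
Bug: COUNT(*) cannot appear in WHERE; the per-group count doesn't exist yet

Fix: Use a subquery that GROUPs and filters with HAVING, then count its rows

Corrected query:
SELECT COUNT(*) FROM (SELECT author FROM books GROUP BY author HAVING COUNT(*) >= 2)

Result:
COUNT(*)
--------
2       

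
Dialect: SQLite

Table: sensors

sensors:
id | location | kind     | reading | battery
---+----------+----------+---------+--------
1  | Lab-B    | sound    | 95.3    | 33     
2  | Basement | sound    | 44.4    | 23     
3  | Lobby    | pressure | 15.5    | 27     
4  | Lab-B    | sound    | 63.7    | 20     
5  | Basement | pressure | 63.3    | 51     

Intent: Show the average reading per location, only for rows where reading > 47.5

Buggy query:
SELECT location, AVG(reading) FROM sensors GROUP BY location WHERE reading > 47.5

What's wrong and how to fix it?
Bug: WHERE cannot follow GROUP BY

Fix: Place WHERE between FROM and GROUP BY

Corrected query:
SELECT location, AVG(reading) FROM sensors WHERE reading > 47.5 GROUP BY location

Result:
location | AVG(reading)
---------+-------------
Basement | 63.3        
Lab-B    | 79.5        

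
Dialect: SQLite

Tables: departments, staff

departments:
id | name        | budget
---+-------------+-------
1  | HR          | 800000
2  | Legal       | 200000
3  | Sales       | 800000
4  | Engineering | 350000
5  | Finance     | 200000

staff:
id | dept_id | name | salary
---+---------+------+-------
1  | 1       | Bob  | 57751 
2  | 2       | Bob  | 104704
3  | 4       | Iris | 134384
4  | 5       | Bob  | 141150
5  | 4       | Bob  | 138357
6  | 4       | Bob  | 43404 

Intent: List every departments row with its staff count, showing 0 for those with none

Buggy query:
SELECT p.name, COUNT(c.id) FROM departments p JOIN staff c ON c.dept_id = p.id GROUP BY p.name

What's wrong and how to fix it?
Bug: An inner join excludes parents with zero children

Fix: Use LEFT JOIN so parents without children still appear (COUNT(c.id) gives 0)

Corrected query:
SELECT p.name, COUNT(c.id) FROM departments p LEFT JOIN staff c ON c.dept_id = p.id GROUP BY p.name

Result:
name        | COUNT(c.id)
------------+------------
Engineering | 3          
Finance     | 1          
HR          | 1          
Legal       | 1          
Sales       | 0          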